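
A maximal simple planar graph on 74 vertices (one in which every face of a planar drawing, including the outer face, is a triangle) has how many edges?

216

In a plane triangulation 3F = 2E and V − E + F = 2, so E = 3V − 6 = 3·74 − 6 = 216.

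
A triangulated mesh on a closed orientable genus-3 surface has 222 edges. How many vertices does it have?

70

χ = 2 − 2·3 = -4, and every face is a triangle so 3F = 2E.
F = 2E/3 = 148. Then V = -4 + E − F = -4 + 222 − 148 = 70.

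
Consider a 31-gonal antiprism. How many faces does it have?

64

An antiprism on an n-gon has two n-gon caps and 2n triangles: V = 2·31 = 62, E = 4·31 = 124, F = 2·31 + 2 = 64.
Check: V − E + F = 62 − 124 + 64 = 2.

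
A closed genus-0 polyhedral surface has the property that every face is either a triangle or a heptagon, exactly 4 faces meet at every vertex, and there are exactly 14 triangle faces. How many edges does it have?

Let x be the number of heptagons; then F = 14 + x.
Edge–face incidences: 2E = 3·14 + 7·x = 42 + 7x.
Every vertex has degree 4, so 4V = 2E.
Euler: V − E + F = 2 ⇒ (2E)/4 − E + (14 + x) = 2.
Multiply by 8: 2·(2E) − 4·(2E) + 8·(14 + x) = 16, i.e. 112 + 8x − 2·(42 + 7x) = 16.
Collecting terms: −6x + 28 = 16, so −6x = −12, so x = 2.
Then 2E = 42 + 7·2 = 56, so E = 28, V = 2E/4 = 14, F = 14 + 2 = 16.

28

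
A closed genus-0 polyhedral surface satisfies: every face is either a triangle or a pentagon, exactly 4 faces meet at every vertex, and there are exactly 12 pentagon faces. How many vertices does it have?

30

Let x be the number of triangles; then F = 12 + x.
Edge–face incidences: 2E = 5·12 + 3·x = 60 + 3x.
Every vertex has degree 4, so 4V = 2E.
Euler: V − E + F = 2 ⇒ (2E)/4 − E + (12 + x) = 2.
Multiply by 8: 2·(2E) − 4·(2E) + 8·(12 + x) = 16, i.e. 96 + 8x − 2·(60 + 3x) = 16.
Collecting terms: 2x − 24 = 16, so 2x = 40, so x = 20.
Then 2E = 60 + 3·20 = 120, so E = 60, V = 2E/4 = 30, F = 12 + 20 = 32.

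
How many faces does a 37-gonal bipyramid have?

A bipyramid over an n-gon has 2n triangular faces and n + 2 vertices: V = 37 + 2 = 39, E = 3·37 = 111, F = 2·37 = 74.
Check: V − E + F = 39 − 111 + 74 = 2.

74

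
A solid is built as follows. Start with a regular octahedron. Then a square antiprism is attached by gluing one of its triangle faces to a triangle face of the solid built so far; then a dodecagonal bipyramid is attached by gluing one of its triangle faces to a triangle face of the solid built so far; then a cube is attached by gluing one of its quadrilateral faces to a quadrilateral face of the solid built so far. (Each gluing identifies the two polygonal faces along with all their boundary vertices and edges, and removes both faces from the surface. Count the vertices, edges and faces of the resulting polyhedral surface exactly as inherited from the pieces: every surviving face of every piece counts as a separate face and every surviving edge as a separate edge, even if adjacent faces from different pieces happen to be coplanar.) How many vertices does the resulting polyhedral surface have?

A regular octahedron: V=6, E=12, F=8.
Attach a square antiprism (V=8, E=16, F=10) along a 3-gon: merge 3 vertices and 3 edges, delete both glued faces → V=11, E=25, F=16.
Attach a dodecagonal bipyramid (V=14, E=36, F=24) along a 3-gon: merge 3 vertices and 3 edges, delete both glued faces → V=22, E=58, F=38.
Attach a cube (V=8, E=12, F=6) along a 4-gon: merge 4 vertices and 4 edges, delete both glued faces → V=26, E=66, F=42.
Check: V − E + F = 26 − 66 + 42 = 2.

26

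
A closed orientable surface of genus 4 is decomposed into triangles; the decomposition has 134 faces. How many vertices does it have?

χ = 2 − 2·4 = -6, and every face is a triangle so 3F = 2E.
E = 3·134/2 = 201. Then V = -6 + E − F = -6 + 201 − 134 = 61.

61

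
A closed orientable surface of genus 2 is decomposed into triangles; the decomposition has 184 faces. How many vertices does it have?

χ = 2 − 2·2 = -2, and every face is a triangle so 3F = 2E.
E = 3·184/2 = 276. Then V = -2 + E − F = -2 + 276 − 184 = 90.

90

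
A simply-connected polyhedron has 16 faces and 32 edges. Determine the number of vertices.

18

Here V − E + F = 2.
V = 2 + E − F = 2 + 32 − 16 = 18.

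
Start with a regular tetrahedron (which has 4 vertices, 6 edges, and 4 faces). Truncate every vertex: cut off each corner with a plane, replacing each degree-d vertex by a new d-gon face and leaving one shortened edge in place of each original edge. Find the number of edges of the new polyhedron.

Truncation replaces each original edge-end by a new vertex, so V′ = 2E = 12.
Each original edge survives, and each old vertex of degree d contributes d new edges; summing degrees gives Σd = 2E, so E′ = E + 2E = 3E = 18.
Each original face survives and each original vertex becomes one new face: F′ = F + V = 8.

18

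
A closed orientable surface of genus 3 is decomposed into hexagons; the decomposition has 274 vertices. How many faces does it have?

χ = 2 − 2·3 = -4, and every face is a hexagon so 6F = 2E.
V − E + F = -4 with E = 6F/2 gives 274 − (6/2 − 1)·F = -4, so F = 139 and E = 417.

139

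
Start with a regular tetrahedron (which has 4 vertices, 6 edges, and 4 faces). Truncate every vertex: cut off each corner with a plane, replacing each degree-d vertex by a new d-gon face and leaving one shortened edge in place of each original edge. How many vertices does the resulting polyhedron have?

Truncation replaces each original edge-end by a new vertex, so V′ = 2E = 12.
Each original edge survives, and each old vertex of degree d contributes d new edges; summing degrees gives Σd = 2E, so E′ = E + 2E = 3E = 18.
Each original face survives and each original vertex becomes one new face: F′ = F + V = 8.

12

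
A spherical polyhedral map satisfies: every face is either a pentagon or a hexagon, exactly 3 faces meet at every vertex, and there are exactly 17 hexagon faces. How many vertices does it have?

54

Let x be the number of pentagons; then F = 17 + x.
Edge–face incidences: 2E = 6·17 + 5·x = 102 + 5x.
Every vertex has degree 3, so 3V = 2E.
Euler: V − E + F = 2 ⇒ (2E)/3 − E + (17 + x) = 2.
Multiply by 6: 2·(2E) − 3·(2E) + 6·(17 + x) = 12, i.e. 102 + 6x − (102 + 5x) = 12.
Collecting terms: x = 12.
Then 2E = 102 + 5·12 = 162, so E = 81, V = 2E/3 = 54, F = 17 + 12 = 29.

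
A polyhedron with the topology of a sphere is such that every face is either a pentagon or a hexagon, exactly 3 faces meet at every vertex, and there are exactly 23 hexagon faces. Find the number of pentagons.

Let x be the number of pentagons; then F = 23 + x.
Edge–face incidences: 2E = 6·23 + 5·x = 138 + 5x.
Every vertex has degree 3, so 3V = 2E.
Euler: V − E + F = 2 ⇒ (2E)/3 − E + (23 + x) = 2.
Multiply by 6: 2·(2E) − 3·(2E) + 6·(23 + x) = 12, i.e. 138 + 6x − (138 + 5x) = 12.
Collecting terms: x = 12.
Then 2E = 138 + 5·12 = 198, so E = 99, V = 2E/3 = 66, F = 23 + 12 = 35.

12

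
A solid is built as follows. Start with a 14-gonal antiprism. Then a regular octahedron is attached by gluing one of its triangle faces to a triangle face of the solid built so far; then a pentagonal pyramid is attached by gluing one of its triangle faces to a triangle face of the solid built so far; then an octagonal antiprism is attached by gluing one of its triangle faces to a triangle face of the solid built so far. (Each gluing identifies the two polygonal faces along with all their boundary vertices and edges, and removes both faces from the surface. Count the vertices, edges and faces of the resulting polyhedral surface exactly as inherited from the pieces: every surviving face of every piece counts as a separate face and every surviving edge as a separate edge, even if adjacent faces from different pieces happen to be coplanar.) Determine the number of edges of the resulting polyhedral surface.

A 14-gonal antiprism: V=28, E=56, F=30.
Attach a regular octahedron (V=6, E=12, F=8) along a 3-gon: merge 3 vertices and 3 edges, delete both glued faces → V=31, E=65, F=36.
Attach a pentagonal pyramid (V=6, E=10, F=6) along a 3-gon: merge 3 vertices and 3 edges, delete both glued faces → V=34, E=72, F=40.
Attach an octagonal antiprism (V=16, E=32, F=18) along a 3-gon: merge 3 vertices and 3 edges, delete both glued faces → V=47, E=101, F=56.
Check: V − E + F = 47 − 101 + 56 = 2.

101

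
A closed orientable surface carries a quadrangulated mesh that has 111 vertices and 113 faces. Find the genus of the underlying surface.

Every face is a square, so 2E = 4·113 = 452, giving E = 226.
χ = V − E + F = 111 − 226 + 113 = -2.
For a closed orientable surface χ = 2 − 2g, so g = (2 − (-2))/2 = 2.

2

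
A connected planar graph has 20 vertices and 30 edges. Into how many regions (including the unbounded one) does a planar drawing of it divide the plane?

Euler's formula for a connected plane graph: V − E + F = 2, so F = 2 − 20 + 30 = 12.

12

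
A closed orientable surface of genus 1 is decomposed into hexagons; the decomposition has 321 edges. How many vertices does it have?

χ = 2 − 2·1 = 0, and every face is a hexagon so 6F = 2E.
F = 2E/6 = 107. Then V = 0 + E − F = 0 + 321 − 107 = 214.

214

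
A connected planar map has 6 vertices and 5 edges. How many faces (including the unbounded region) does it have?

1

Euler's formula for a connected plane graph: V − E + F = 2, so F = 2 − 6 + 5 = 1.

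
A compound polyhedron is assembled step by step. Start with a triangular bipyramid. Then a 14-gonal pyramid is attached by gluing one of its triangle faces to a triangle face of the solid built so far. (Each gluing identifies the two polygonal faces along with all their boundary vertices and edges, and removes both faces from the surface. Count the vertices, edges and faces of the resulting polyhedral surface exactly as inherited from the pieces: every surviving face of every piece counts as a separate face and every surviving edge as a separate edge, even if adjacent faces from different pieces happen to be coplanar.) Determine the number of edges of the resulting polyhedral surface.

34

A triangular bipyramid: V=5, E=9, F=6.
Attach a 14-gonal pyramid (V=15, E=28, F=15) along a 3-gon: merge 3 vertices and 3 edges, delete both glued faces → V=17, E=34, F=19.
Check: V − E + F = 17 − 34 + 19 = 2.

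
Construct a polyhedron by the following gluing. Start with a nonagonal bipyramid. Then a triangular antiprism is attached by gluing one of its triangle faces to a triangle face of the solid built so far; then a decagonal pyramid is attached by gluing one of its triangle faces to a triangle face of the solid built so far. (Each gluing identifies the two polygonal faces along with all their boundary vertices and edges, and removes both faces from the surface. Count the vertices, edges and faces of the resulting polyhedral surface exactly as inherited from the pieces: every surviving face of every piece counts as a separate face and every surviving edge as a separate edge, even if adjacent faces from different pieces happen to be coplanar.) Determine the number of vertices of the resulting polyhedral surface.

22

A nonagonal bipyramid: V=11, E=27, F=18.
Attach a triangular antiprism (V=6, E=12, F=8) along a 3-gon: merge 3 vertices and 3 edges, delete both glued faces → V=14, E=36, F=24.
Attach a decagonal pyramid (V=11, E=20, F=11) along a 3-gon: merge 3 vertices and 3 edges, delete both glued faces → V=22, E=53, F=33.
Check: V − E + F = 22 − 53 + 33 = 2.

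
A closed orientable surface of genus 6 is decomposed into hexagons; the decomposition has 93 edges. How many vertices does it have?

52

χ = 2 − 2·6 = -10, and every face is a hexagon so 6F = 2E.
F = 2E/6 = 31. Then V = -10 + E − F = -10 + 93 − 31 = 52.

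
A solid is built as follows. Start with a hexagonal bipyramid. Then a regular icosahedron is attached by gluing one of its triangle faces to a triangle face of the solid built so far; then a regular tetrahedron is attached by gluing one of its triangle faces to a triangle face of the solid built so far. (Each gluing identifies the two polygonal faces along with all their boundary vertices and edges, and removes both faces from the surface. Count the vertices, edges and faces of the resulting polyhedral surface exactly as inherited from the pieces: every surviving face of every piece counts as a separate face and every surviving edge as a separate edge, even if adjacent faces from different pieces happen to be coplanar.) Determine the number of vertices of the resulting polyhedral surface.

18

A hexagonal bipyramid: V=8, E=18, F=12.
Attach a regular icosahedron (V=12, E=30, F=20) along a 3-gon: merge 3 vertices and 3 edges, delete both glued faces → V=17, E=45, F=30.
Attach a regular tetrahedron (V=4, E=6, F=4) along a 3-gon: merge 3 vertices and 3 edges, delete both glued faces → V=18, E=48, F=32.
Check: V − E + F = 18 − 48 + 32 = 2.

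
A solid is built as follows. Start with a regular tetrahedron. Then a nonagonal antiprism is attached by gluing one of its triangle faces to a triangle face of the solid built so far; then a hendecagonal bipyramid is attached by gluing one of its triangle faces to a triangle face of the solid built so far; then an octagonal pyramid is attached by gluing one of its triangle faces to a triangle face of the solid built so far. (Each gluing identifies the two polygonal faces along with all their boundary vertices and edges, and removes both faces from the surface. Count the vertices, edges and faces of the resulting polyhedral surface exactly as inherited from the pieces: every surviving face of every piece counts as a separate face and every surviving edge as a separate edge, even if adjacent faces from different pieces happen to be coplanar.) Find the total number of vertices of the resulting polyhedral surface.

35

A regular tetrahedron: V=4, E=6, F=4.
Attach a nonagonal antiprism (V=18, E=36, F=20) along a 3-gon: merge 3 vertices and 3 edges, delete both glued faces → V=19, E=39, F=22.
Attach a hendecagonal bipyramid (V=13, E=33, F=22) along a 3-gon: merge 3 vertices and 3 edges, delete both glued faces → V=29, E=69, F=42.
Attach an octagonal pyramid (V=9, E=16, F=9) along a 3-gon: merge 3 vertices and 3 edges, delete both glued faces → V=35, E=82, F=49.
Check: V − E + F = 35 − 82 + 49 = 2.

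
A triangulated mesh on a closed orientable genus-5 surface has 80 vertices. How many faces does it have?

176

χ = 2 − 2·5 = -8, and every face is a triangle so 3F = 2E.
V − E + F = -8 with E = 3F/2 gives 80 − (3/2 − 1)·F = -8, so F = 176 and E = 264.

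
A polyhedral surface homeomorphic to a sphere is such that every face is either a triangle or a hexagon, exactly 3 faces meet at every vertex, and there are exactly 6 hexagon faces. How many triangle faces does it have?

4

Let x be the number of triangles; then F = 6 + x.
Edge–face incidences: 2E = 6·6 + 3·x = 36 + 3x.
Every vertex has degree 3, so 3V = 2E.
Euler: V − E + F = 2 ⇒ (2E)/3 − E + (6 + x) = 2.
Multiply by 6: 2·(2E) − 3·(2E) + 6·(6 + x) = 12, i.e. 36 + 6x − (36 + 3x) = 12.
Collecting terms: 3x = 12, so x = 4.
Then 2E = 36 + 3·4 = 48, so E = 24, V = 2E/3 = 16, F = 6 + 4 = 10.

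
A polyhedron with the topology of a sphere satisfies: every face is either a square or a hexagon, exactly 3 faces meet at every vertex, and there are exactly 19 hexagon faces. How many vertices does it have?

46

Let x be the number of squares; then F = 19 + x.
Edge–face incidences: 2E = 6·19 + 4·x = 114 + 4x.
Every vertex has degree 3, so 3V = 2E.
Euler: V − E + F = 2 ⇒ (2E)/3 − E + (19 + x) = 2.
Multiply by 6: 2·(2E) − 3·(2E) + 6·(19 + x) = 12, i.e. 114 + 6x − (114 + 4x) = 12.
Collecting terms: 2x = 12, so x = 6.
Then 2E = 114 + 4·6 = 138, so E = 69, V = 2E/3 = 46, F = 19 + 6 = 25.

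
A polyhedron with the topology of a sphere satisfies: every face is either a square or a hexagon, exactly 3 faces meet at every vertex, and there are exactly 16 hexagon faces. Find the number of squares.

Let x be the number of squares; then F = 16 + x.
Edge–face incidences: 2E = 6·16 + 4·x = 96 + 4x.
Every vertex has degree 3, so 3V = 2E.
Euler: V − E + F = 2 ⇒ (2E)/3 − E + (16 + x) = 2.
Multiply by 6: 2·(2E) − 3·(2E) + 6·(16 + x) = 12, i.e. 96 + 6x − (96 + 4x) = 12.
Collecting terms: 2x = 12, so x = 6.
Then 2E = 96 + 4·6 = 120, so E = 60, V = 2E/3 = 40, F = 16 + 6 = 22.

6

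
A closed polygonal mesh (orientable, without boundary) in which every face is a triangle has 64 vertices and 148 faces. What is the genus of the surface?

Every face is a triangle, so 2E = 3·148 = 444, giving E = 222.
χ = V − E + F = 64 − 222 + 148 = -10.
For a closed orientable surface χ = 2 − 2g, so g = (2 − (-10))/2 = 6.

6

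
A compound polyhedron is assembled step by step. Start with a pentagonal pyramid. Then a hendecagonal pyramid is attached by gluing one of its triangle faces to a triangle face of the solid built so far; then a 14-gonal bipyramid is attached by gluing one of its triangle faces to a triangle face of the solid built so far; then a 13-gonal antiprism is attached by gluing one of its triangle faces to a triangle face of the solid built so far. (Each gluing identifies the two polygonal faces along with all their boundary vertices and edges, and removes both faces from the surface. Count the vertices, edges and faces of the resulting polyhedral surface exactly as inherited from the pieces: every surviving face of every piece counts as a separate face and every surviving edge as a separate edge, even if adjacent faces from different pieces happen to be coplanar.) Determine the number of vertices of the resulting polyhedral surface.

51

A pentagonal pyramid: V=6, E=10, F=6.
Attach a hendecagonal pyramid (V=12, E=22, F=12) along a 3-gon: merge 3 vertices and 3 edges, delete both glued faces → V=15, E=29, F=16.
Attach a 14-gonal bipyramid (V=16, E=42, F=28) along a 3-gon: merge 3 vertices and 3 edges, delete both glued faces → V=28, E=68, F=42.
Attach a 13-gonal antiprism (V=26, E=52, F=28) along a 3-gon: merge 3 vertices and 3 edges, delete both glued faces → V=51, E=117, F=68.
Check: V − E + F = 51 − 117 + 68 = 2.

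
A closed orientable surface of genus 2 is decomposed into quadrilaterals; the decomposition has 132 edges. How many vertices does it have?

χ = 2 − 2·2 = -2, and every face is a square so 4F = 2E.
F = 2E/4 = 66. Then V = -2 + E − F = -2 + 132 − 66 = 64.

64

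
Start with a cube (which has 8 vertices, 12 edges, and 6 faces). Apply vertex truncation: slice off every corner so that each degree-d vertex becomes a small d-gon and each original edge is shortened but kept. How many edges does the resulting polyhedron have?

Truncation replaces each original edge-end by a new vertex, so V′ = 2E = 24.
Each original edge survives, and each old vertex of degree d contributes d new edges; summing degrees gives Σd = 2E, so E′ = E + 2E = 3E = 36.
Each original face survives and each original vertex becomes one new face: F′ = F + V = 14.

36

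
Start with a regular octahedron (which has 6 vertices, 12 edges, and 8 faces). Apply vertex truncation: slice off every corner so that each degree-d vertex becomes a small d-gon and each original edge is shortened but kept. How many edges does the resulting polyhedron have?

Truncation replaces each original edge-end by a new vertex, so V′ = 2E = 24.
Each original edge survives, and each old vertex of degree d contributes d new edges; summing degrees gives Σd = 2E, so E′ = E + 2E = 3E = 36.
Each original face survives and each original vertex becomes one new face: F′ = F + V = 14.

36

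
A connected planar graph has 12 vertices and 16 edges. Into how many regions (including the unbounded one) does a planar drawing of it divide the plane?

Euler's formula for a connected plane graph: V − E + F = 2, so F = 2 − 12 + 16 = 6.

6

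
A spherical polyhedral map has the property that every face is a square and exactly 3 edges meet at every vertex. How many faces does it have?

6

Each face has 4 edges and each edge borders two faces, so 2E = 4F.
Each vertex has degree 3, so 3V = 2E and hence V = 4F/3.
Euler: V − E + F = 2 ⇒ (4F/3) − (4F/2) + F = 2.
Multiply by 6: (8 − 12 + 6)F = 12, i.e. 2F = 12.
So F = 6, E = 4·6/2 = 12, V = 4·6/3 = 8.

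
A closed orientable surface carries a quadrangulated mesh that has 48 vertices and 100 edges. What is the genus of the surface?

Every face is a square and each edge borders two faces, so 4F = 2·100, giving F = 50.
χ = V − E + F = 48 − 100 + 50 = -2.
For a closed orientable surface χ = 2 − 2g, so g = (2 − (-2))/2 = 2.

2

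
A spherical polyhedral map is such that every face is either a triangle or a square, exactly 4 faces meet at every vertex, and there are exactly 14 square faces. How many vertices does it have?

Let x be the number of triangles; then F = 14 + x.
Edge–face incidences: 2E = 4·14 + 3·x = 56 + 3x.
Every vertex has degree 4, so 4V = 2E.
Euler: V − E + F = 2 ⇒ (2E)/4 − E + (14 + x) = 2.
Multiply by 8: 2·(2E) − 4·(2E) + 8·(14 + x) = 16, i.e. 112 + 8x − 2·(56 + 3x) = 16.
Collecting terms: 2x = 16, so x = 8.
Then 2E = 56 + 3·8 = 80, so E = 40, V = 2E/4 = 20, F = 14 + 8 = 22.

20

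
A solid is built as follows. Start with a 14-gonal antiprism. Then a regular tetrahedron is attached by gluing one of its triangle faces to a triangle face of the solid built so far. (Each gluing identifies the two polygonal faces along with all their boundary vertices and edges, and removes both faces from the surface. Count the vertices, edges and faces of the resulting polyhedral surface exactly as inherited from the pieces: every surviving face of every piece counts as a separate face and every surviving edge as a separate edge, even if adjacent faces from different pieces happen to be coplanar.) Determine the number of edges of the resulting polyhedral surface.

A 14-gonal antiprism: V=28, E=56, F=30.
Attach a regular tetrahedron (V=4, E=6, F=4) along a 3-gon: merge 3 vertices and 3 edges, delete both glued faces → V=29, E=59, F=32.
Check: V − E + F = 29 − 59 + 32 = 2.

59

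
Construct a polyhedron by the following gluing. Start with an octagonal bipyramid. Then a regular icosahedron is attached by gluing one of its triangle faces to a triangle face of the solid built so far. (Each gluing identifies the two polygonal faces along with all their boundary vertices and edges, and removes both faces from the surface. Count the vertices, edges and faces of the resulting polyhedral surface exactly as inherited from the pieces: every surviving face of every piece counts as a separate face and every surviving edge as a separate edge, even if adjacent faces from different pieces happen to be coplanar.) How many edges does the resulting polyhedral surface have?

51

An octagonal bipyramid: V=10, E=24, F=16.
Attach a regular icosahedron (V=12, E=30, F=20) along a 3-gon: merge 3 vertices and 3 edges, delete both glued faces → V=19, E=51, F=34.
Check: V − E + F = 19 − 51 + 34 = 2.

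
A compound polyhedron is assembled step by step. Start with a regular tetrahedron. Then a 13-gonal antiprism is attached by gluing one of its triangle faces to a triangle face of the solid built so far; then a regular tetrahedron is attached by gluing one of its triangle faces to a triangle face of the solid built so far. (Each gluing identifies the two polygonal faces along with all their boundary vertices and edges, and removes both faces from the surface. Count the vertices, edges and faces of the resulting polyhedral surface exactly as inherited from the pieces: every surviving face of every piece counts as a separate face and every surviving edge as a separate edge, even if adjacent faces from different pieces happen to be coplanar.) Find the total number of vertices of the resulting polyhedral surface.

28

A regular tetrahedron: V=4, E=6, F=4.
Attach a 13-gonal antiprism (V=26, E=52, F=28) along a 3-gon: merge 3 vertices and 3 edges, delete both glued faces → V=27, E=55, F=30.
Attach a regular tetrahedron (V=4, E=6, F=4) along a 3-gon: merge 3 vertices and 3 edges, delete both glued faces → V=28, E=58, F=32.
Check: V − E + F = 28 − 58 + 32 = 2.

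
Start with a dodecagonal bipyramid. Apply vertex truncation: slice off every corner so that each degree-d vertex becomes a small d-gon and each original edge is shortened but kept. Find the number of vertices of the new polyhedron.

The base solid has V = 14, E = 36, F = 24.
Truncation replaces each original edge-end by a new vertex, so V′ = 2E = 72.
Each original edge survives, and each old vertex of degree d contributes d new edges; summing degrees gives Σd = 2E, so E′ = E + 2E = 3E = 108.
Each original face survives and each original vertex becomes one new face: F′ = F + V = 38.

72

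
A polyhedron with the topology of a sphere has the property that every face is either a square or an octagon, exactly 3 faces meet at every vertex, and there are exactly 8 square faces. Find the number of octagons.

Let x be the number of octagons; then F = 8 + x.
Edge–face incidences: 2E = 4·8 + 8·x = 32 + 8x.
Every vertex has degree 3, so 3V = 2E.
Euler: V − E + F = 2 ⇒ (2E)/3 − E + (8 + x) = 2.
Multiply by 6: 2·(2E) − 3·(2E) + 6·(8 + x) = 12, i.e. 48 + 6x − (32 + 8x) = 12.
Collecting terms: −2x + 16 = 12, so −2x = −4, so x = 2.
Then 2E = 32 + 8·2 = 48, so E = 24, V = 2E/3 = 16, F = 8 + 2 = 10.

2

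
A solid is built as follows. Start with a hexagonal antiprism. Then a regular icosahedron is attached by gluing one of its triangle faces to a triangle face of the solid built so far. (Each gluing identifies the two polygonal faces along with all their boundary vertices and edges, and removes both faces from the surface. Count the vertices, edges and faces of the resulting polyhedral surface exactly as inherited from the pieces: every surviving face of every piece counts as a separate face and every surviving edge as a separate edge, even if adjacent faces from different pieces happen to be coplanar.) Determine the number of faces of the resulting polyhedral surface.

A hexagonal antiprism: V=12, E=24, F=14.
Attach a regular icosahedron (V=12, E=30, F=20) along a 3-gon: merge 3 vertices and 3 edges, delete both glued faces → V=21, E=51, F=32.
Check: V − E + F = 21 − 51 + 32 = 2.

32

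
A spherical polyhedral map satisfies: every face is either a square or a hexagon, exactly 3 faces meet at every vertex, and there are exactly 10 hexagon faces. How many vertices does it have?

28

Let x be the number of squares; then F = 10 + x.
Edge–face incidences: 2E = 6·10 + 4·x = 60 + 4x.
Every vertex has degree 3, so 3V = 2E.
Euler: V − E + F = 2 ⇒ (2E)/3 − E + (10 + x) = 2.
Multiply by 6: 2·(2E) − 3·(2E) + 6·(10 + x) = 12, i.e. 60 + 6x − (60 + 4x) = 12.
Collecting terms: 2x = 12, so x = 6.
Then 2E = 60 + 4·6 = 84, so E = 42, V = 2E/3 = 28, F = 10 + 6 = 16.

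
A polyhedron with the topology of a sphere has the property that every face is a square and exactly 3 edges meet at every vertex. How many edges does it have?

Each face has 4 edges and each edge borders two faces, so 2E = 4F.
Each vertex has degree 3, so 3V = 2E and hence V = 4F/3.
Euler: V − E + F = 2 ⇒ (4F/3) − (4F/2) + F = 2.
Multiply by 6: (8 − 12 + 6)F = 12, i.e. 2F = 12.
So F = 6, E = 4·6/2 = 12, V = 4·6/3 = 8.

12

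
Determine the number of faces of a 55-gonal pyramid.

56

A pyramid on an n-gon base has one n-gon and n triangles: V = 55 + 1 = 56, E = 2·55 = 110, F = 55 + 1 = 56.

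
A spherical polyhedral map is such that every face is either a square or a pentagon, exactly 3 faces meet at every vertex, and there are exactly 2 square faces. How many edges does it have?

24

Let x be the number of pentagons; then F = 2 + x.
Edge–face incidences: 2E = 4·2 + 5·x = 8 + 5x.
Every vertex has degree 3, so 3V = 2E.
Euler: V − E + F = 2 ⇒ (2E)/3 − E + (2 + x) = 2.
Multiply by 6: 2·(2E) − 3·(2E) + 6·(2 + x) = 12, i.e. 12 + 6x − (8 + 5x) = 12.
Collecting terms: x + 4 = 12, so x = 8.
Then 2E = 8 + 5·8 = 48, so E = 24, V = 2E/3 = 16, F = 2 + 8 = 10.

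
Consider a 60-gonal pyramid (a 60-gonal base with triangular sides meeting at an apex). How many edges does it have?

120

A pyramid on an n-gon base has one n-gon and n triangles: V = 60 + 1 = 61, E = 2·60 = 120, F = 60 + 1 = 61.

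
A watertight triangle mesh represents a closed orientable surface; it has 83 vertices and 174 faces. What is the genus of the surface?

Every face is a triangle, so 2E = 3·174 = 522, giving E = 261.
χ = V − E + F = 83 − 261 + 174 = -4.
For a closed orientable surface χ = 2 − 2g, so g = (2 − (-4))/2 = 3.

3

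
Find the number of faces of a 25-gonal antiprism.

52

An antiprism on an n-gon has two n-gon caps and 2n triangles: V = 2·25 = 50, E = 4·25 = 100, F = 2·25 + 2 = 52.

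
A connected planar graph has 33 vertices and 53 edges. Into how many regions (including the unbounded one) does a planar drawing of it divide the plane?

22

Euler's formula for a connected plane graph: V − E + F = 2, so F = 2 − 33 + 53 = 22.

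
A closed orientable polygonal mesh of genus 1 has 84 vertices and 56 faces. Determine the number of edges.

For a closed orientable surface of genus 1, χ = 2 − 2·1 = 0.
E = V + F − (0) = 84 + 56 − (0) = 140.

140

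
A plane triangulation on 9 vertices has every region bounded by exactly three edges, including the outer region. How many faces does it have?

In a plane triangulation 3F = 2E and V − E + F = 2, so F = 2V − 4 = 2·9 − 4 = 14.

14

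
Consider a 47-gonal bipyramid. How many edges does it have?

141

A bipyramid over an n-gon has 2n triangular faces and n + 2 vertices: V = 47 + 2 = 49, E = 3·47 = 141, F = 2·47 = 94.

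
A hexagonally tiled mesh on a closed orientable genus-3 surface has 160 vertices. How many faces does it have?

82

χ = 2 − 2·3 = -4, and every face is a hexagon so 6F = 2E.
V − E + F = -4 with E = 6F/2 gives 160 − (6/2 − 1)·F = -4, so F = 82 and E = 246.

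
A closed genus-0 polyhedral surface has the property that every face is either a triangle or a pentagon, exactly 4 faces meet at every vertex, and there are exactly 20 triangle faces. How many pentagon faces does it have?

12

Let x be the number of pentagons; then F = 20 + x.
Edge–face incidences: 2E = 3·20 + 5·x = 60 + 5x.
Every vertex has degree 4, so 4V = 2E.
Euler: V − E + F = 2 ⇒ (2E)/4 − E + (20 + x) = 2.
Multiply by 8: 2·(2E) − 4·(2E) + 8·(20 + x) = 16, i.e. 160 + 8x − 2·(60 + 5x) = 16.
Collecting terms: −2x + 40 = 16, so −2x = −24, so x = 12.
Then 2E = 60 + 5·12 = 120, so E = 60, V = 2E/4 = 30, F = 20 + 12 = 32.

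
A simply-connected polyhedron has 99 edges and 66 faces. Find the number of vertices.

35

Here V − E + F = 2.
V = 2 + E − F = 2 + 99 − 66 = 35.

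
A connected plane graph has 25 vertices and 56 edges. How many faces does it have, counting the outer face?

Euler's formula for a connected plane graph: V − E + F = 2, so F = 2 − 25 + 56 = 33.

33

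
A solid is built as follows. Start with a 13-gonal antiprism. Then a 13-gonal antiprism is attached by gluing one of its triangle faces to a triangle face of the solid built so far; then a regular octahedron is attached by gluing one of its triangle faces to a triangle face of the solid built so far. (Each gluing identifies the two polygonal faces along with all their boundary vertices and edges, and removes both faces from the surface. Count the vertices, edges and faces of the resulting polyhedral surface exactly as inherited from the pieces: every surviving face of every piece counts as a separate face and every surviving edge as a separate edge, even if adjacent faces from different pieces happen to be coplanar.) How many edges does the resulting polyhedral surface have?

110

A 13-gonal antiprism: V=26, E=52, F=28.
Attach a 13-gonal antiprism (V=26, E=52, F=28) along a 3-gon: merge 3 vertices and 3 edges, delete both glued faces → V=49, E=101, F=54.
Attach a regular octahedron (V=6, E=12, F=8) along a 3-gon: merge 3 vertices and 3 edges, delete both glued faces → V=52, E=110, F=60.
Check: V − E + F = 52 − 110 + 60 = 2.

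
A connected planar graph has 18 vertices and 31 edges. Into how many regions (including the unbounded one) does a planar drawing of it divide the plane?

Euler's formula for a connected plane graph: V − E + F = 2, so F = 2 − 18 + 31 = 15.

15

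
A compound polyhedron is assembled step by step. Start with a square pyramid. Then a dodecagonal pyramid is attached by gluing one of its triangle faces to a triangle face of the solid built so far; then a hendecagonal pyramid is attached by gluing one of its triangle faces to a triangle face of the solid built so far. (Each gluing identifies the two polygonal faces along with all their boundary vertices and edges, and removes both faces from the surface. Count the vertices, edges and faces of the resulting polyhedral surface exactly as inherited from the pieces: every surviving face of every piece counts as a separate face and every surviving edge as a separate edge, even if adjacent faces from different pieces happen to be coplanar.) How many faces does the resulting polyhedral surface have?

A square pyramid: V=5, E=8, F=5.
Attach a dodecagonal pyramid (V=13, E=24, F=13) along a 3-gon: merge 3 vertices and 3 edges, delete both glued faces → V=15, E=29, F=16.
Attach a hendecagonal pyramid (V=12, E=22, F=12) along a 3-gon: merge 3 vertices and 3 edges, delete both glued faces → V=24, E=48, F=26.
Check: V − E + F = 24 − 48 + 26 = 2.

26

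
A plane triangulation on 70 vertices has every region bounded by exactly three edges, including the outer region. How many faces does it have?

136

In a plane triangulation 3F = 2E and V − E + F = 2, so F = 2V − 4 = 2·70 − 4 = 136.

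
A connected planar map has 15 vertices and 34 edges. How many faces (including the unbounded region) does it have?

21

Euler's formula for a connected plane graph: V − E + F = 2, so F = 2 − 15 + 34 = 21.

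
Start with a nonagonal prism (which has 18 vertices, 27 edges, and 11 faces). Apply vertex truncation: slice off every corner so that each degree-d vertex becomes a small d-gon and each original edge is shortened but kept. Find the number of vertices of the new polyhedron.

Truncation replaces each original edge-end by a new vertex, so V′ = 2E = 54.
Each original edge survives, and each old vertex of degree d contributes d new edges; summing degrees gives Σd = 2E, so E′ = E + 2E = 3E = 81.
Each original face survives and each original vertex becomes one new face: F′ = F + V = 29.

54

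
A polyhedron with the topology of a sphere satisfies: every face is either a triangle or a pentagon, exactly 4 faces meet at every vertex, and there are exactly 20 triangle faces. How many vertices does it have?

Let x be the number of pentagons; then F = 20 + x.
Edge–face incidences: 2E = 3·20 + 5·x = 60 + 5x.
Every vertex has degree 4, so 4V = 2E.
Euler: V − E + F = 2 ⇒ (2E)/4 − E + (20 + x) = 2.
Multiply by 8: 2·(2E) − 4·(2E) + 8·(20 + x) = 16, i.e. 160 + 8x − 2·(60 + 5x) = 16.
Collecting terms: −2x + 40 = 16, so −2x = −24, so x = 12.
Then 2E = 60 + 5·12 = 120, so E = 60, V = 2E/4 = 30, F = 20 + 12 = 32.

30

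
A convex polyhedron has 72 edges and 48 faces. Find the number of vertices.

26

Here V − E + F = 2.
V = 2 + E − F = 2 + 72 − 48 = 26.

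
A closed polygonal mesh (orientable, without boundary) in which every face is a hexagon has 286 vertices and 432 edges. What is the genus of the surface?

2

Every face is a hexagon and each edge borders two faces, so 6F = 2·432, giving F = 144.
χ = V − E + F = 286 − 432 + 144 = -2.
For a closed orientable surface χ = 2 − 2g, so g = (2 − (-2))/2 = 2.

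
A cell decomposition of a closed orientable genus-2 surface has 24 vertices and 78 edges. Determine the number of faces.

For a closed orientable surface of genus 2, χ = 2 − 2·2 = -2.
F = -2 − V + E = -2 − 24 + 78 = 52.

52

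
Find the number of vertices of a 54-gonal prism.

108

A prism on an n-gon has two n-gon bases and n rectangular sides: V = 2·54 = 108, E = 3·54 = 162, F = 54 + 2 = 56.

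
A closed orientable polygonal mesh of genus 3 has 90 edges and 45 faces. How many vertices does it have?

For a closed orientable surface of genus 3, χ = 2 − 2·3 = -4.
V = -4 + E − F = -4 + 90 − 45 = 41.

41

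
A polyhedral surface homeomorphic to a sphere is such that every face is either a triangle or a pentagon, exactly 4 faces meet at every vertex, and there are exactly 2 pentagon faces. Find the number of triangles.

Let x be the number of triangles; then F = 2 + x.
Edge–face incidences: 2E = 5·2 + 3·x = 10 + 3x.
Every vertex has degree 4, so 4V = 2E.
Euler: V − E + F = 2 ⇒ (2E)/4 − E + (2 + x) = 2.
Multiply by 8: 2·(2E) − 4·(2E) + 8·(2 + x) = 16, i.e. 16 + 8x − 2·(10 + 3x) = 16.
Collecting terms: 2x − 4 = 16, so 2x = 20, so x = 10.
Then 2E = 10 + 3·10 = 40, so E = 20, V = 2E/4 = 10, F = 2 + 10 = 12.

10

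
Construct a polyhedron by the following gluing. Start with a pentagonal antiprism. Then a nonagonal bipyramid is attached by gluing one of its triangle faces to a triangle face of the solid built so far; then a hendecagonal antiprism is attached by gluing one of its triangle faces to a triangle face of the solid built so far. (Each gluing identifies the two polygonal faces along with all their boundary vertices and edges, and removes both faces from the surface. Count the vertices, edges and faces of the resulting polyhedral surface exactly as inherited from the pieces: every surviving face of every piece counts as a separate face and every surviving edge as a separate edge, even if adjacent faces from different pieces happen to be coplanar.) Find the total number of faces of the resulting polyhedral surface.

A pentagonal antiprism: V=10, E=20, F=12.
Attach a nonagonal bipyramid (V=11, E=27, F=18) along a 3-gon: merge 3 vertices and 3 edges, delete both glued faces → V=18, E=44, F=28.
Attach a hendecagonal antiprism (V=22, E=44, F=24) along a 3-gon: merge 3 vertices and 3 edges, delete both glued faces → V=37, E=85, F=50.
Check: V − E + F = 37 − 85 + 50 = 2.

50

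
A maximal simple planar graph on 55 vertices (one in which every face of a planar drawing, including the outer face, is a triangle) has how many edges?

159

In a plane triangulation 3F = 2E and V − E + F = 2, so E = 3V − 6 = 3·55 − 6 = 159.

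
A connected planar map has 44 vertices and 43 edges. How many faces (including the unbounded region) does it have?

Euler's formula for a connected plane graph: V − E + F = 2, so F = 2 − 44 + 43 = 1.

1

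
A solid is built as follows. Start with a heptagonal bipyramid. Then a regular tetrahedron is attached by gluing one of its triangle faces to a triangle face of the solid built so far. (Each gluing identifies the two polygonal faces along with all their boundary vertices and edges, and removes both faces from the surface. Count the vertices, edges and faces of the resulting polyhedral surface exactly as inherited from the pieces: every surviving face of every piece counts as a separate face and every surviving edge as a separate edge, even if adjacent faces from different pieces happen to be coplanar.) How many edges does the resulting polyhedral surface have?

24

A heptagonal bipyramid: V=9, E=21, F=14.
Attach a regular tetrahedron (V=4, E=6, F=4) along a 3-gon: merge 3 vertices and 3 edges, delete both glued faces → V=10, E=24, F=16.
Check: V − E + F = 10 − 24 + 16 = 2.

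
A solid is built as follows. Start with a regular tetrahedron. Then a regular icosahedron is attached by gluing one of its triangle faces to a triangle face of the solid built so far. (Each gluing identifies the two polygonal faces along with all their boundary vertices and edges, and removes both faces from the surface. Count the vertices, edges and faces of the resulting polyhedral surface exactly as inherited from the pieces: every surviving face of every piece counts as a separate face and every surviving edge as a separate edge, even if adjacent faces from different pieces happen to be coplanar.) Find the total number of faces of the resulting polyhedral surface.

22

A regular tetrahedron: V=4, E=6, F=4.
Attach a regular icosahedron (V=12, E=30, F=20) along a 3-gon: merge 3 vertices and 3 edges, delete both glued faces → V=13, E=33, F=22.
Check: V − E + F = 13 − 33 + 22 = 2.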